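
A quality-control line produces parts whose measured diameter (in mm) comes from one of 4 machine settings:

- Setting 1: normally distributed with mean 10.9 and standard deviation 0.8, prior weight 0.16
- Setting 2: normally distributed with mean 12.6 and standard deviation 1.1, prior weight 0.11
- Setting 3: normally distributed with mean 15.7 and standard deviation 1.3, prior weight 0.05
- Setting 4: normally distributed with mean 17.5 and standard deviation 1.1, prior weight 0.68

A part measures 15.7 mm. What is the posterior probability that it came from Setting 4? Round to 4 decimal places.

The responsibility of component k is π_k f_k(x) divided by Σ_j π_j f_j(x).
Normal densities:
  f_1 = (1/(0.8·√(2π)))·exp(−(15.7−10.9)²/(2·0.8²)) = 0.498678·exp(-18.00000) = 7.59485e-09
  f_2 = (1/(1.1·√(2π)))·exp(−(15.7−12.6)²/(2·1.1²)) = 0.362675·exp(-3.97107) = 0.00683757
  f_3 = (1/(1.3·√(2π)))·exp(−(15.7−15.7)²/(2·1.3²)) = 0.306879·exp(-0.00000) = 0.306879
  f_4 = (1/(1.1·√(2π)))·exp(−(15.7−17.5)²/(2·1.1²)) = 0.362675·exp(-1.33884) = 0.0950748
Weight by the priors:
  π_1·f_1 = 0.16 × 7.59485e-09 = 1.21518e-09
  π_2·f_2 = 0.11 × 0.00683757 = 0.000752133
  π_3·f_3 = 0.05 × 0.306879 = 0.0153439
  π_4·f_4 = 0.68 × 0.0950748 = 0.0646508
Denominator: 1.21518e-09 + 0.000752133 + 0.0153439 + 0.0646508 = 0.0807469
So the posterior for Setting 4 is 0.0646508 / 0.0807469 ≈ 0.8007.

0.8007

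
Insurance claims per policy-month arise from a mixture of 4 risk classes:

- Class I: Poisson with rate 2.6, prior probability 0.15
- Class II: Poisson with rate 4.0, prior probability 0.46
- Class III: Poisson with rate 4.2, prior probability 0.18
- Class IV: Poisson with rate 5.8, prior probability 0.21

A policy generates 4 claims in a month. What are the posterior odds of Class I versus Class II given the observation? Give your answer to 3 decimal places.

0.236

Only the two components matter; the odds are (π_i f_i(x)) / (π_j f_j(x)).
Poisson probabilities:
  L_I = 0.141422
  L_II = 0.195367
  L_III = 0.194424
  L_IV = 0.142755
0.0212133 / 0.0898687 ≈ 0.236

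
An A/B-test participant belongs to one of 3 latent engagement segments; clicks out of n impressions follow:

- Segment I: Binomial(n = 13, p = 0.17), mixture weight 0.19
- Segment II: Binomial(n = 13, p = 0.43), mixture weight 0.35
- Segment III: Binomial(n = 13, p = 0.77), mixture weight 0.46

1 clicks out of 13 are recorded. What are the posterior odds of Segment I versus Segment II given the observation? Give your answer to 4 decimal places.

Since P(k|x) ∝ π_k f_k(x), the posterior odds are π_i f_i(x) / (π_j f_j(x)).
Evaluate each component's likelihood at the observed value:
  p_I = 0.236227
  p_II = 0.00657522
  p_III = 2.19365e-07
Odds = (0.19/0.35) × (0.236227/0.00657522) = 0.542857 × 35.9269 ≈ 19.5032

19.5032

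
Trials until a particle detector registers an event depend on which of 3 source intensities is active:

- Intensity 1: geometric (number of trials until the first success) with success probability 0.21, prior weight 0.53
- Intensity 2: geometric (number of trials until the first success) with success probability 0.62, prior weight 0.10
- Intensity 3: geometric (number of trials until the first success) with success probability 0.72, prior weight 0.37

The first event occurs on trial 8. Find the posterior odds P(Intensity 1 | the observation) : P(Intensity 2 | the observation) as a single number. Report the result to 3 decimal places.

Posterior odds = (w_i f_i(x)) / (w_j f_j(x)); the normalising sum cancels.
Evaluate each component's likelihood at the observed value:
  f_1 = 0.21·(1−0.21)^7 = 0.21·0.192039 = 0.0403282
  f_2 = 0.62·(1−0.62)^7 = 0.62·0.00114416 = 0.000709377
  f_3 = 0.72·(1−0.72)^7 = 0.72·0.000134929 = 9.71491e-05
Odds = (0.53/0.10) × (0.0403282/0.000709377) = 5.3 × 56.8502 ≈ 301.306

301.306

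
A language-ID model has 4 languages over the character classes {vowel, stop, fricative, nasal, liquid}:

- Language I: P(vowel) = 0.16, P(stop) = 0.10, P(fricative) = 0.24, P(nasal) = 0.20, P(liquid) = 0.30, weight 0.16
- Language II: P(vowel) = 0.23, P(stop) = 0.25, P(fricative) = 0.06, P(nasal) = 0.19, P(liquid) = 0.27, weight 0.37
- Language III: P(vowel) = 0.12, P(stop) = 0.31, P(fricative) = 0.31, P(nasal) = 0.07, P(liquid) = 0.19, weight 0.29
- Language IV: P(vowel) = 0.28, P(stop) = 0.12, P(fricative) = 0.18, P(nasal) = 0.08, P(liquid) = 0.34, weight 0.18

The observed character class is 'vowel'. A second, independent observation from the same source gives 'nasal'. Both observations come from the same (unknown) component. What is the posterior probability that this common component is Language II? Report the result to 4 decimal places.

The responsibility of component k is w_k f_k(x) divided by Σ_j w_j f_j(x).
Since both observations come from the same component, the likelihood for component k is f_k(x₁)·f_k(x₂).
  p_I = [0.16] × [0.2] = 0.032
  p_II = [0.23] × [0.19] = 0.0437
  p_III = [0.12] × [0.07] = 0.0084
  p_IV = [0.28] × [0.08] = 0.0224
Unnormalised posteriors:
  w_I·p_I = 0.16 × 0.032 = 0.00512
  w_II·p_II = 0.37 × 0.0437 = 0.016169
  w_III·p_III = 0.29 × 0.0084 = 0.002436
  w_IV·p_IV = 0.18 × 0.0224 = 0.004032
Evidence: 0.00512 + 0.016169 + 0.002436 + 0.004032 = 0.027757
Responsibility of Language II: 0.016169 / 0.027757 ≈ 0.5825

0.5825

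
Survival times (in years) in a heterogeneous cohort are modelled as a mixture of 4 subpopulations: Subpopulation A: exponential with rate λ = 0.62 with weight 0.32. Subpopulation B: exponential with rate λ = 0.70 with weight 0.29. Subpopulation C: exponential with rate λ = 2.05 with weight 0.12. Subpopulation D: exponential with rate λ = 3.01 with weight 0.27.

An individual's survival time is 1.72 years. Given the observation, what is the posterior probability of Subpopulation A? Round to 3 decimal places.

By Bayes' theorem, P(k | x) = w_k f_k(x) / Σ_j w_j f_j(x).
Component likelihoods at x = 1.72 years:
  L_A = 0.62·e^(−0.62·1.72) = 0.62·e^(−1.0664) = 0.213432
  L_B = 0.70·e^(−0.70·1.72) = 0.70·e^(−1.2040) = 0.209994
  L_C = 2.05·e^(−2.05·1.72) = 2.05·e^(−3.5260) = 0.0603159
  L_D = 3.01·e^(−3.01·1.72) = 3.01·e^(−5.1772) = 0.0169878
Prior × likelihood for each component:
  w_A·L_A = 0.32 × 0.213432 = 0.0682983
  w_B·L_B = 0.29 × 0.209994 = 0.0608983
  w_C·L_C = 0.12 × 0.0603159 = 0.0072379
  w_D·L_D = 0.27 × 0.0169878 = 0.00458671
Evidence: 0.0682983 + 0.0608983 + 0.0072379 + 0.00458671 = 0.141021
Responsibility of Subpopulation A: 0.0682983 / 0.141021 ≈ 0.484

0.484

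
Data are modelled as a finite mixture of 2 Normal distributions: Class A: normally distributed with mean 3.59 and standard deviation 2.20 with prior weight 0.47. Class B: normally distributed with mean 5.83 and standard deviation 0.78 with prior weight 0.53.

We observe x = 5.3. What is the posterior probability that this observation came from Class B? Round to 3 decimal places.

0.774

P(component k | x) = π_k·f_k(x) / marginal(x), where marginal(x) = Σ_j π_j·f_j(x).
Component likelihoods at x = 5.3:
  f_A = 0.134059
  f_B = 0.40603
Weight by the priors:
  π_A·f_A = 0.47 × 0.134059 = 0.0630079
  π_B·f_B = 0.53 × 0.40603 = 0.215196
Marginal: 0.0630079 + 0.215196 = 0.278204
Responsibility of Class B: 0.215196 / 0.278204 ≈ 0.774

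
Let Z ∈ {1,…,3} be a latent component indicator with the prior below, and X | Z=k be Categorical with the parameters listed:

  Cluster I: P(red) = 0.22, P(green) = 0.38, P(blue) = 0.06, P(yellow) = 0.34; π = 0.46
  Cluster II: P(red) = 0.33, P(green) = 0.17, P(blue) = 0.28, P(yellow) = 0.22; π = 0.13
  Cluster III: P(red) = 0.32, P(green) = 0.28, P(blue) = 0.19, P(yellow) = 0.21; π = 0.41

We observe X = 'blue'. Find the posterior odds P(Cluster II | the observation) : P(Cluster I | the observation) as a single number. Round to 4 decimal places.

Since P(k|x) ∝ π_k f_k(x), the posterior odds are π_i f_i(x) / (π_j f_j(x)).
Categorical probabilities:
  f_I = P(blue | comp) = 0.06
  f_II = P(blue | comp) = 0.28
  f_III = P(blue | comp) = 0.19
Odds = (0.13/0.46) × (0.28/0.06) = 0.282609 × 4.66667 ≈ 1.3188

1.3188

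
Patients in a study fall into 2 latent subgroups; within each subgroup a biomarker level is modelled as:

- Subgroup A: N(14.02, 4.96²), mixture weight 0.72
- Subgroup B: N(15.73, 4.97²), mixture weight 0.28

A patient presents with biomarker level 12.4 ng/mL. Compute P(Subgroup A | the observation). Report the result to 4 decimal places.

The responsibility of component k is π_k f_k(x) divided by Σ_j π_j f_j(x).
Normal densities:
  p_A = 0.0762542
  p_B = 0.0641314
Weight by the priors:
  π_A·p_A = 0.72 × 0.0762542 = 0.0549031
  π_B·p_B = 0.28 × 0.0641314 = 0.0179568
Denominator: 0.0549031 + 0.0179568 = 0.0728598
So the posterior for Subgroup A is 0.0549031 / 0.0728598 ≈ 0.7535.

0.7535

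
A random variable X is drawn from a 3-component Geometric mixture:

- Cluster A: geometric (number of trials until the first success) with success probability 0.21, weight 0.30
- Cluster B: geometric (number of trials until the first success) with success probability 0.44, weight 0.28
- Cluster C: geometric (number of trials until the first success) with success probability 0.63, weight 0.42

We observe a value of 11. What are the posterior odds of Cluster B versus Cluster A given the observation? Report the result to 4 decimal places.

0.0626

The posterior odds equal the prior odds times the likelihood ratio: (P(Z=i)/P(Z=j))·(f_i(x)/f_j(x)).
Component likelihoods at x = 11:
  f_A = 0.21·(1−0.21)^10 = 0.21·0.0946828 = 0.0198834
  f_B = 0.44·(1−0.44)^10 = 0.44·0.00303305 = 0.00133454
  f_C = 0.63·(1−0.63)^10 = 0.63·4.80858e-05 = 3.02941e-05
0.000373672 / 0.00596501 ≈ 0.0626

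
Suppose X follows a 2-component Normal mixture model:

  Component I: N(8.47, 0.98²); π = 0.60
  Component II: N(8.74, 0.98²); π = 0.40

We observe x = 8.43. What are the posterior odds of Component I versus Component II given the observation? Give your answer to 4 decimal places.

1.5756

Posterior odds = (w_i f_i(x)) / (w_j f_j(x)); the normalising sum cancels.
Evaluate each component's likelihood at the observed value:
  f_I = (1/(0.98·√(2π)))·exp(−(8.43−8.47)²/(2·0.98²)) = 0.407084·exp(-0.00083) = 0.406745
  f_II = (1/(0.98·√(2π)))·exp(−(8.43−8.74)²/(2·0.98²)) = 0.407084·exp(-0.05003) = 0.387218
Odds = (0.60/0.40) × (0.406745/0.387218) = 1.5 × 1.05043 ≈ 1.5756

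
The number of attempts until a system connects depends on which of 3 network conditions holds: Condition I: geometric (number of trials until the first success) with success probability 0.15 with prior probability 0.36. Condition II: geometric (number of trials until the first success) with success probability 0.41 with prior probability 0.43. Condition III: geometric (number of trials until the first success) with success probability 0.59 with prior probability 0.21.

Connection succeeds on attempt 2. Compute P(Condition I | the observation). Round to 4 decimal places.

0.2287

By Bayes' theorem, P(k | x) = w_k f_k(x) / Σ_j w_j f_j(x).
Geometric probabilities:
  p_I = 0.15·(1−0.15)^1 = 0.15·0.85 = 0.1275
  p_II = 0.41·(1−0.41)^1 = 0.41·0.59 = 0.2419
  p_III = 0.59·(1−0.59)^1 = 0.59·0.41 = 0.2419
Weight by the priors:
  w_I·p_I = 0.36 × 0.1275 = 0.0459
  w_II·p_II = 0.43 × 0.2419 = 0.104017
  w_III·p_III = 0.21 × 0.2419 = 0.050799
Normaliser: 0.0459 + 0.104017 + 0.050799 = 0.200716
P(Condition I | the observation) = 0.0459 / 0.200716 ≈ 0.2287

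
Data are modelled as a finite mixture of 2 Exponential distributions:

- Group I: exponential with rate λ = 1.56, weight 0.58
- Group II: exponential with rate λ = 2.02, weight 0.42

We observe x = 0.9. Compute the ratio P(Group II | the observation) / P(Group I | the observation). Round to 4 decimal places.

Since P(k|x) ∝ P(Z=k) f_k(x), the posterior odds are P(Z=i) f_i(x) / (P(Z=j) f_j(x)).
Evaluate each component's likelihood at the observed value:
  p_I = 1.56·e^(−1.56·0.9) = 1.56·e^(−1.4040) = 0.383156
  p_II = 2.02·e^(−2.02·0.9) = 2.02·e^(−1.8180) = 0.327947
0.137738 / 0.22223 ≈ 0.6198

0.6198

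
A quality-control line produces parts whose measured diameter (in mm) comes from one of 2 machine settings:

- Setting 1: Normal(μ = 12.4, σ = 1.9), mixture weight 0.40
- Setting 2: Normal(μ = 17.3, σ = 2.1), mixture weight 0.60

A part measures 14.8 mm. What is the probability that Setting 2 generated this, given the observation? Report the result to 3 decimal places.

0.597

Apply Bayes' rule: the posterior for each component is proportional to its prior times its likelihood at x.
Normal densities:
  L_1 = (1/(1.9·√(2π)))·exp(−(14.8−12.4)²/(2·1.9²)) = 0.209970·exp(-0.79778) = 0.0945547
  L_2 = (1/(2.1·√(2π)))·exp(−(14.8−17.3)²/(2·2.1²)) = 0.189973·exp(-0.70862) = 0.0935282
Multiply by the mixture weights:
  w_1·L_1 = 0.40 × 0.0945547 = 0.0378219
  w_2·L_2 = 0.60 × 0.0935282 = 0.0561169
Marginal: 0.0378219 + 0.0561169 = 0.0939388
Responsibility of Setting 2: 0.0561169 / 0.0939388 ≈ 0.597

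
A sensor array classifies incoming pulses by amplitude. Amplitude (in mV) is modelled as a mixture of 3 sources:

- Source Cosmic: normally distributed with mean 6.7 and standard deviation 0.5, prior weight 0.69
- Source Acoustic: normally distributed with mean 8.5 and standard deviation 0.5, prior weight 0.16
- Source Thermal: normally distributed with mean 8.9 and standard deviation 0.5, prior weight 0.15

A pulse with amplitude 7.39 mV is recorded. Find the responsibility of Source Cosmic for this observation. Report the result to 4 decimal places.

0.9461

Posterior ∝ prior × likelihood, so P(k | x) ∝ π_k f_k(x); normalise over all components.
Component likelihoods at x = 7.39 mV:
  p_Cosmic = 0.307897
  p_Acoustic = 0.0678815
  p_Thermal = 0.00834585
Prior × likelihood for each component:
  π_Cosmic·p_Cosmic = 0.69 × 0.307897 = 0.212449
  π_Acoustic·p_Acoustic = 0.16 × 0.0678815 = 0.010861
  π_Thermal·p_Thermal = 0.15 × 0.00834585 = 0.00125188
Denominator: 0.212449 + 0.010861 + 0.00125188 = 0.224562
So the posterior for Source Cosmic is 0.212449 / 0.224562 ≈ 0.9461.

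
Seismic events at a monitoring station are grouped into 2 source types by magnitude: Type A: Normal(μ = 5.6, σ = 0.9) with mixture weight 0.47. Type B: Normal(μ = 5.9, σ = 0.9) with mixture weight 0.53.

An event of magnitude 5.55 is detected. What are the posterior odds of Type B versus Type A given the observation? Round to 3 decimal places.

1.047

Posterior odds = (π_i f_i(x)) / (π_j f_j(x)); the normalising sum cancels.
Component likelihoods at x = 5.55:
  L_A = (1/(0.9·√(2π)))·exp(−(5.55−5.6)²/(2·0.9²)) = 0.443269·exp(-0.00154) = 0.442586
  L_B = (1/(0.9·√(2π)))·exp(−(5.55−5.9)²/(2·0.9²)) = 0.443269·exp(-0.07562) = 0.410986
0.217823 / 0.208015 ≈ 1.047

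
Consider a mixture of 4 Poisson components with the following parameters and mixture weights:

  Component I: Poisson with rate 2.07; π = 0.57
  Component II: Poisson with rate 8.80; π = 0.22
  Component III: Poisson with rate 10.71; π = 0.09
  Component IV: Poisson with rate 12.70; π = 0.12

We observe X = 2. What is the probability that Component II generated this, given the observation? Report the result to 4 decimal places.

0.0083

P(component k | x) = π_k·f_k(x) / marginal(x), where marginal(x) = Σ_j π_j·f_j(x).
Evaluate each component's likelihood at the observed value:
  f_I = e^(−2.07)·2.07^2/2! = 0.270347
  f_II = e^(−8.80)·8.80^2/2! = 0.00583638
  f_III = e^(−10.71)·10.71^2/2! = 0.00128013
  f_IV = e^(−12.70)·12.70^2/2! = 0.000246058
Unnormalised posteriors:
  π_I·f_I = 0.57 × 0.270347 = 0.154098
  π_II·f_II = 0.22 × 0.00583638 = 0.001284
  π_III·f_III = 0.09 × 0.00128013 = 0.000115212
  π_IV·f_IV = 0.12 × 0.000246058 = 2.9527e-05
Normaliser: 0.154098 + 0.001284 + 0.000115212 + 2.9527e-05 = 0.155526
P(Component II | x) ≈ 0.0083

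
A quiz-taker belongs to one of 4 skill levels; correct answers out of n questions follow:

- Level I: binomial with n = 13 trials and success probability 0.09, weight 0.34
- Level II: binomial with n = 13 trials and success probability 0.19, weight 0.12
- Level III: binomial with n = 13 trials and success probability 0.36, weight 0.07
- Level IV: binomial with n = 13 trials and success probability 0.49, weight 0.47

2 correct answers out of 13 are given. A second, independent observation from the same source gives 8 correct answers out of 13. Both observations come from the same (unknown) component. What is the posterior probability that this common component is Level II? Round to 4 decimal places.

Posterior ∝ prior × likelihood, so P(k | x) ∝ π_k f_k(x); normalise over all components.
Since both observations come from the same component, the likelihood for component k is f_k(x₁)·f_k(x₂).
  f_I = [C(13,2)·0.09^2·0.91^11 = 78·0.0081·0.354369 = 0.22389] × [3.45721e-06] = 7.74035e-07
  f_II = [C(13,2)·0.19^2·0.81^11 = 78·0.0361·0.0984771 = 0.277292] × [0.000762136] = 0.000211334
  f_III = [C(13,2)·0.36^2·0.64^11 = 78·0.1296·0.0073787 = 0.0745898] × [0.0389851] = 0.00290789
  f_IV = [C(13,2)·0.49^2·0.51^11 = 78·0.2401·0.000607116 = 0.01137] × [0.14757] = 0.00167786
Multiply by the mixture weights:
  π_I·f_I = 0.34 × 7.74035e-07 = 2.63172e-07
  π_II·f_II = 0.12 × 0.000211334 = 2.53601e-05
  π_III·f_III = 0.07 × 0.00290789 = 0.000203552
  π_IV·f_IV = 0.47 × 0.00167786 = 0.000788596
Marginal: 2.63172e-07 + 2.53601e-05 + 0.000203552 + 0.000788596 = 0.00101777
So the posterior for Level II is 2.53601e-05 / 0.00101777 ≈ 0.0249.

0.0249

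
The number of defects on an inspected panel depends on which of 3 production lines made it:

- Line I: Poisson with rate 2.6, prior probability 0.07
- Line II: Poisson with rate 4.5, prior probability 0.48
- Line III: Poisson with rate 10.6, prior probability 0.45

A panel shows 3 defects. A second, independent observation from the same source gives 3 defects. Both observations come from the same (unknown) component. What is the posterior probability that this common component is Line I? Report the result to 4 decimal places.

0.1951

Apply Bayes' rule: the posterior for each component is proportional to its prior times its likelihood at x.
Since both observations come from the same component, the likelihood for component k is f_k(x₁)·f_k(x₂).
  L_I = [e^(−2.6)·2.6^3/3! = 0.217572] × [0.217572] = 0.0473376
  L_II = [e^(−4.5)·4.5^3/3! = 0.168718] × [0.168718] = 0.0284657
  L_III = [e^(−10.6)·10.6^3/3! = 0.00494589] × [0.00494589] = 2.44619e-05
Weight by the priors:
  π_I·L_I = 0.07 × 0.0473376 = 0.00331363
  π_II·L_II = 0.48 × 0.0284657 = 0.0136635
  π_III·L_III = 0.45 × 2.44619e-05 = 1.10078e-05
Marginal: 0.00331363 + 0.0136635 + 1.10078e-05 = 0.0169882
P(Line I | x) ≈ 0.1951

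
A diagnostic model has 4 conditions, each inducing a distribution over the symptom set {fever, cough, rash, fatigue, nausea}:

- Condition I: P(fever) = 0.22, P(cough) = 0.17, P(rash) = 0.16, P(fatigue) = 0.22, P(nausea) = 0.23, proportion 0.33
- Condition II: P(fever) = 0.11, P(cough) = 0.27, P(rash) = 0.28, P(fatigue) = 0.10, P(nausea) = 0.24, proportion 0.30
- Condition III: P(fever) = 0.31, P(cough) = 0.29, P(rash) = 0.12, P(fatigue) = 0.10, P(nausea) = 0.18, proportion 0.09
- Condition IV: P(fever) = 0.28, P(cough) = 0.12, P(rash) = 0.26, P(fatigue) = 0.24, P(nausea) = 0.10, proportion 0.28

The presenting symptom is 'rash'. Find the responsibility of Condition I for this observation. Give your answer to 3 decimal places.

The responsibility of component k is w_k f_k(x) divided by Σ_j w_j f_j(x).
Evaluate each component's likelihood at the observed value:
  p_I = 0.16
  p_II = 0.28
  p_III = 0.12
  p_IV = 0.26
Weight by the priors:
  w_I·p_I = 0.33 × 0.16 = 0.0528
  w_II·p_II = 0.30 × 0.28 = 0.084
  w_III·p_III = 0.09 × 0.12 = 0.0108
  w_IV·p_IV = 0.28 × 0.26 = 0.0728
Evidence: 0.0528 + 0.084 + 0.0108 + 0.0728 = 0.2204
So the posterior for Condition I is 0.0528 / 0.2204 ≈ 0.240.

0.240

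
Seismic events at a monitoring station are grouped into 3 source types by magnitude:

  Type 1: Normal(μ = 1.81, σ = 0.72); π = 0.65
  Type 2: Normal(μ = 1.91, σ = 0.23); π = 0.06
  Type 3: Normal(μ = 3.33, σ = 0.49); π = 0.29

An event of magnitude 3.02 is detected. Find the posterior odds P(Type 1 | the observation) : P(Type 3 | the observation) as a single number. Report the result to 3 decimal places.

Only the two components matter; the odds are (w_i f_i(x)) / (w_j f_j(x)).
Component likelihoods at x = 3.02:
  p_1 = (1/(0.72·√(2π)))·exp(−(3.02−1.81)²/(2·0.72²)) = 0.554087·exp(-1.41213) = 0.134988
  p_2 = (1/(0.23·√(2π)))·exp(−(3.02−1.91)²/(2·0.23²)) = 1.734532·exp(-11.64556) = 1.51908e-05
  p_3 = (1/(0.49·√(2π)))·exp(−(3.02−3.33)²/(2·0.49²)) = 0.814168·exp(-0.20012) = 0.666501
Odds = (0.65/0.29) × (0.134988/0.666501) = 2.24138 × 0.202533 ≈ 0.454

0.454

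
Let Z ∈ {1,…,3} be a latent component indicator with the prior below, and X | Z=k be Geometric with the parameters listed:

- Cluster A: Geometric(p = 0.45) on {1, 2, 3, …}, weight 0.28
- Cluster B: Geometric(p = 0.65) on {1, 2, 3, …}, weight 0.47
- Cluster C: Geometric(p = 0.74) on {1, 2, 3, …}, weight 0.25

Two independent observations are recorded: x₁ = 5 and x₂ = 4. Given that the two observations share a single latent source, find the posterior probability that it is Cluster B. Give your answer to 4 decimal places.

0.1275

P(component k | x) = π_k·f_k(x) / marginal(x), where marginal(x) = Σ_j π_j·f_j(x).
Since both observations come from the same component, the likelihood for component k is f_k(x₁)·f_k(x₂).
  f_A = [0.45·(1−0.45)^4 = 0.45·0.0915063 = 0.0411778] × [0.0748688] = 0.00308293
  f_B = [0.65·(1−0.65)^4 = 0.65·0.0150062 = 0.00975406] × [0.0278687] = 0.000271834
  f_C = [0.74·(1−0.74)^4 = 0.74·0.00456976 = 0.00338162] × [0.0130062] = 4.39822e-05
Prior × likelihood for each component:
  π_A·f_A = 0.28 × 0.00308293 = 0.000863221
  π_B·f_B = 0.47 × 0.000271834 = 0.000127762
  π_C·f_C = 0.25 × 4.39822e-05 = 1.09955e-05
Sum: 0.000863221 + 0.000127762 + 1.09955e-05 = 0.00100198
P(Cluster B | x) ≈ 0.1275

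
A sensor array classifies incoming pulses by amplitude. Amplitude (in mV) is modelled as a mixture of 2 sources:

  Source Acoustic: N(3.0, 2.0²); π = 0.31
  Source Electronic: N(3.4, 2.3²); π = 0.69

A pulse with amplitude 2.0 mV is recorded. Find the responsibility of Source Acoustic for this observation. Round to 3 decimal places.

P(component k | x) = π_k·f_k(x) / marginal(x), where marginal(x) = Σ_j π_j·f_j(x).
Evaluate each component's likelihood at the observed value:
  p_Acoustic = 0.176033
  p_Electronic = 0.144121
Prior × likelihood for each component:
  π_Acoustic·p_Acoustic = 0.31 × 0.176033 = 0.0545701
  π_Electronic·p_Electronic = 0.69 × 0.144121 = 0.0994434
Evidence: 0.0545701 + 0.0994434 = 0.154014
Responsibility of Source Acoustic: 0.0545701 / 0.154014 ≈ 0.354

0.354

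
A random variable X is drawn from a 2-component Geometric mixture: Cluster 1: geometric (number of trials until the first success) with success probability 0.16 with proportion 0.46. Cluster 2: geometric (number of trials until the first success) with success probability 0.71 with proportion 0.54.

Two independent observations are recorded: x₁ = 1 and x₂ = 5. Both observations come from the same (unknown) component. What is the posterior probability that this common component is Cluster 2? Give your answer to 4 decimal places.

Apply Bayes' rule: the posterior for each component is proportional to its prior times its likelihood at x.
Since both observations come from the same component, the likelihood for component k is f_k(x₁)·f_k(x₂).
  f_1 = [0.16·(1−0.16)^0 = 0.16·1 = 0.16] × [0.0796594] = 0.0127455
  f_2 = [0.71·(1−0.71)^0 = 0.71·1 = 0.71] × [0.0050217] = 0.0035654
Multiply by the mixture weights:
  π_1·f_1 = 0.46 × 0.0127455 = 0.00586293
  π_2·f_2 = 0.54 × 0.0035654 = 0.00192532
Marginal: 0.00586293 + 0.00192532 = 0.00778825
P(Cluster 2 | data) ≈ 0.2472

0.2472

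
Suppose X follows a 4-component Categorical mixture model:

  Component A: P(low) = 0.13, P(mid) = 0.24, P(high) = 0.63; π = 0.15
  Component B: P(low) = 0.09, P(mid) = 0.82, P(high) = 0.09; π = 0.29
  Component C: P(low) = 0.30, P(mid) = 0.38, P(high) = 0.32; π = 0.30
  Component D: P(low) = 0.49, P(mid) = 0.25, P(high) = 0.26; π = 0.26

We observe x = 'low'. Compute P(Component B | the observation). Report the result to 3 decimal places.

0.099

The responsibility of component k is π_k f_k(x) divided by Σ_j π_j f_j(x).
Component likelihoods at x = 'low':
  L_A = 0.13
  L_B = 0.09
  L_C = 0.3
  L_D = 0.49
Unnormalised posteriors:
  π_A·L_A = 0.15 × 0.13 = 0.0195
  π_B·L_B = 0.29 × 0.09 = 0.0261
  π_C·L_C = 0.30 × 0.3 = 0.09
  π_D·L_D = 0.26 × 0.49 = 0.1274
Denominator: 0.0195 + 0.0261 + 0.09 + 0.1274 = 0.263
P(Component B | the observation) = 0.0261 / 0.263 ≈ 0.099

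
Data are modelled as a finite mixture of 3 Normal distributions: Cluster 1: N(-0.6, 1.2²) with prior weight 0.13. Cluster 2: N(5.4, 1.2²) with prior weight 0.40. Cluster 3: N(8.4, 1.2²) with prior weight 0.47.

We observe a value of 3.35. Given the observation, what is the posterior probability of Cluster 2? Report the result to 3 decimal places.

Posterior ∝ prior × likelihood, so P(k | x) ∝ P(Z=k) f_k(x); normalise over all components.
Evaluate each component's likelihood at the observed value:
  f_1 = (1/(1.2·√(2π)))·exp(−(3.35−-0.6)²/(2·1.2²)) = 0.332452·exp(-5.41753) = 0.00147545
  f_2 = (1/(1.2·√(2π)))·exp(−(3.35−5.4)²/(2·1.2²)) = 0.332452·exp(-1.45920) = 0.0772691
  f_3 = (1/(1.2·√(2π)))·exp(−(3.35−8.4)²/(2·1.2²)) = 0.332452·exp(-8.85503) = 4.74281e-05
Multiply by the mixture weights:
  P(Z=1)·f_1 = 0.13 × 0.00147545 = 0.000191808
  P(Z=2)·f_2 = 0.40 × 0.0772691 = 0.0309076
  P(Z=3)·f_3 = 0.47 × 4.74281e-05 = 2.22912e-05
Normaliser: 0.000191808 + 0.0309076 + 2.22912e-05 = 0.0311217
P(Cluster 2 | 3.35) ≈ 0.993

0.993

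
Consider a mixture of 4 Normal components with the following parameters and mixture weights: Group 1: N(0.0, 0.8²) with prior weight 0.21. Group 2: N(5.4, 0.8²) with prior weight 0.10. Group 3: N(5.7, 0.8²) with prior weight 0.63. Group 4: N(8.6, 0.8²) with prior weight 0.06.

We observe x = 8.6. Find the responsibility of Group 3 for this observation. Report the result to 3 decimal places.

The responsibility of component k is w_k f_k(x) divided by Σ_j w_j f_j(x).
Evaluate each component's likelihood at the observed value:
  f_1 = (1/(0.8·√(2π)))·exp(−(8.6−0.0)²/(2·0.8²)) = 0.498678·exp(-57.78125) = 4.01552e-26
  f_2 = (1/(0.8·√(2π)))·exp(−(8.6−5.4)²/(2·0.8²)) = 0.498678·exp(-8.00000) = 0.000167288
  f_3 = (1/(0.8·√(2π)))·exp(−(8.6−5.7)²/(2·0.8²)) = 0.498678·exp(-6.57031) = 0.000698827
  f_4 = (1/(0.8·√(2π)))·exp(−(8.6−8.6)²/(2·0.8²)) = 0.498678·exp(-0.00000) = 0.498678
Prior × likelihood for each component:
  w_1·f_1 = 0.21 × 4.01552e-26 = 8.4326e-27
  w_2·f_2 = 0.10 × 0.000167288 = 1.67288e-05
  w_3·f_3 = 0.63 × 0.000698827 = 0.000440261
  w_4·f_4 = 0.06 × 0.498678 = 0.0299207
Evidence: 8.4326e-27 + 1.67288e-05 + 0.000440261 + 0.0299207 = 0.0303777
P(Group 3 | 8.6) = 0.000440261 / 0.0303777 ≈ 0.014

0.014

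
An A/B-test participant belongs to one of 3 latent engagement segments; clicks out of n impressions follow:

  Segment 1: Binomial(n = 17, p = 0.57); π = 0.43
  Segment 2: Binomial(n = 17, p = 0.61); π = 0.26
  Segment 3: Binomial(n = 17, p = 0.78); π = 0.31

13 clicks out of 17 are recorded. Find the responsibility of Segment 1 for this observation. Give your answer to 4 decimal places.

P(component k | x) = P(Z=k)·f_k(x) / marginal(x), where marginal(x) = Σ_j P(Z=j)·f_j(x).
Evaluate each component's likelihood at the observed value:
  f_1 = C(17,13)·0.57^13·0.43^4 = 2380·0.00067046·0.034188 = 0.0545537
  f_2 = C(17,13)·0.61^13·0.39^4 = 2380·0.00161915·0.0231344 = 0.0891504
  f_3 = C(17,13)·0.78^13·0.22^4 = 2380·0.0395576·0.00234256 = 0.220545
Weight by the priors:
  P(Z=1)·f_1 = 0.43 × 0.0545537 = 0.0234581
  P(Z=2)·f_2 = 0.26 × 0.0891504 = 0.0231791
  P(Z=3)·f_3 = 0.31 × 0.220545 = 0.068369
Denominator: 0.0234581 + 0.0231791 + 0.068369 = 0.115006
P(Segment 1 | the observation) ≈ 0.2040

0.2040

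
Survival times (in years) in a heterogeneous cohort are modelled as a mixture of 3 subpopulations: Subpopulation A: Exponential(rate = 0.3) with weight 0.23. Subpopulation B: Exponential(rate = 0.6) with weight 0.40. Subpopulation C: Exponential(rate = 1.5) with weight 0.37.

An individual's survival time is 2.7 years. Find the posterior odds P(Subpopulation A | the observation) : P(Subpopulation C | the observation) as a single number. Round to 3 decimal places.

Posterior odds = (w_i f_i(x)) / (w_j f_j(x)); the normalising sum cancels.
Exponential densities:
  p_A = 0.3·e^(−0.3·2.7) = 0.3·e^(−0.8100) = 0.133457
  p_B = 0.6·e^(−0.6·2.7) = 0.6·e^(−1.6200) = 0.118739
  p_C = 1.5·e^(−1.5·2.7) = 1.5·e^(−4.0500) = 0.0261336
Odds = (0.23/0.37) × (0.133457/0.0261336) = 0.621622 × 5.10674 ≈ 3.174

3.174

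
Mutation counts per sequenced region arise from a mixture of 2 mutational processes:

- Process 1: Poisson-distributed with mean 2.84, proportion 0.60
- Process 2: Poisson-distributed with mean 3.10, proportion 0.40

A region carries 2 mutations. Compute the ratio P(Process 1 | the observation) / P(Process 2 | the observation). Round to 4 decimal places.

1.6328

Only the two components matter; the odds are (P(Z=i) f_i(x)) / (P(Z=j) f_j(x)).
Evaluate each component's likelihood at the observed value:
  f_1 = 0.235619
  f_2 = 0.216461
Posterior odds = (P(Z=1)·f_1) / (P(Z=2)·f_2) = (0.60·0.235619) / (0.40·0.216461) = 0.141371 / 0.0865846 ≈ 1.6328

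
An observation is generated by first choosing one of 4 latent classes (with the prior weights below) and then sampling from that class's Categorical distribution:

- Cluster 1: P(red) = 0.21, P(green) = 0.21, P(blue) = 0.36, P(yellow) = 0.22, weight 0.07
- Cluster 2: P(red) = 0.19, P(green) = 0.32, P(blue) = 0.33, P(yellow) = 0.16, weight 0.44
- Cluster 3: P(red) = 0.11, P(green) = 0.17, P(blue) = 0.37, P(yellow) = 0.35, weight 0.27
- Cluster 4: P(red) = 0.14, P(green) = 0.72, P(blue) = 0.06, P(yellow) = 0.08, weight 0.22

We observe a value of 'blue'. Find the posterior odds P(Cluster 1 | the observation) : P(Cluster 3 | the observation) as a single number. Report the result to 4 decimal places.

Posterior odds = (P(Z=i) f_i(x)) / (P(Z=j) f_j(x)); the normalising sum cancels.
Component likelihoods at x = 'blue':
  L_1 = P(blue | comp) = 0.36
  L_2 = P(blue | comp) = 0.33
  L_3 = P(blue | comp) = 0.37
  L_4 = P(blue | comp) = 0.06
Odds = (0.07/0.27) × (0.36/0.37) = 0.259259 × 0.972973 ≈ 0.2523

0.2523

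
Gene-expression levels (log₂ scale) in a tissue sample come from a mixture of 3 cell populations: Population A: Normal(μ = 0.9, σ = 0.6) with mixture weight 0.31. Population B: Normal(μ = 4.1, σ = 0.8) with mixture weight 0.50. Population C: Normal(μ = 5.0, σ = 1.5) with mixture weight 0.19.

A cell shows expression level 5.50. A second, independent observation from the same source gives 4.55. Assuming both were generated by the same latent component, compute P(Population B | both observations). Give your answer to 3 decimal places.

P(component k | x) = π_k·f_k(x) / marginal(x), where marginal(x) = Σ_j π_j·f_j(x).
Since both observations come from the same component, the likelihood for component k is f_k(x₁)·f_k(x₂).
  L_A = [1.14637e-13] × [6.12073e-09] = 7.01664e-22
  L_B = [0.107847] × [0.425709] = 0.0459113
  L_C = [0.251589] × [0.254259] = 0.0639686
Unnormalised posteriors:
  π_A·L_A = 0.31 × 7.01664e-22 = 2.17516e-22
  π_B·L_B = 0.50 × 0.0459113 = 0.0229557
  π_C·L_C = 0.19 × 0.0639686 = 0.012154
Sum: 2.17516e-22 + 0.0229557 + 0.012154 = 0.0351097
So the posterior for Population B is 0.0229557 / 0.0351097 ≈ 0.654.

0.654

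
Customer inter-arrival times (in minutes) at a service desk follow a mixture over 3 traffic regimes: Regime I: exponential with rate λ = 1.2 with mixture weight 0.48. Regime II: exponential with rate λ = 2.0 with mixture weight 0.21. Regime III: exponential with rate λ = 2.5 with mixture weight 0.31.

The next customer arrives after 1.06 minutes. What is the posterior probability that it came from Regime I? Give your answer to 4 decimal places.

By Bayes' theorem, P(k | x) = w_k f_k(x) / Σ_j w_j f_j(x).
Component likelihoods at x = 1.06 minutes:
  L_I = 1.2·e^(−1.2·1.06) = 1.2·e^(−1.2720) = 0.336325
  L_II = 2.0·e^(−2.0·1.06) = 2.0·e^(−2.1200) = 0.240063
  L_III = 2.5·e^(−2.5·1.06) = 2.5·e^(−2.6500) = 0.176628
Unnormalised posteriors:
  w_I·L_I = 0.48 × 0.336325 = 0.161436
  w_II·L_II = 0.21 × 0.240063 = 0.0504133
  w_III·L_III = 0.31 × 0.176628 = 0.0547547
Evidence: 0.161436 + 0.0504133 + 0.0547547 = 0.266604
P(Regime I | the observation) = 0.161436 / 0.266604 ≈ 0.6055

0.6055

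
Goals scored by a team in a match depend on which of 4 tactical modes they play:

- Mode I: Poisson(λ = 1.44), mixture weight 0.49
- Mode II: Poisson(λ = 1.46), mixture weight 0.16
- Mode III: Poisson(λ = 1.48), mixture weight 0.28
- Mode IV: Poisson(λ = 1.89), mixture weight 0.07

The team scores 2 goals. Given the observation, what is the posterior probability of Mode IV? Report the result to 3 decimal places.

0.076

Apply Bayes' rule: the posterior for each component is proportional to its prior times its likelihood at x.
Poisson probabilities:
  p_I = e^(−1.44)·1.44^2/2! = 0.245647
  p_II = e^(−1.46)·1.46^2/2! = 0.247517
  p_III = e^(−1.48)·1.48^2/2! = 0.249309
  p_IV = e^(−1.89)·1.89^2/2! = 0.269822
Multiply by the mixture weights:
  P(Z=I)·p_I = 0.49 × 0.245647 = 0.120367
  P(Z=II)·p_II = 0.16 × 0.247517 = 0.0396028
  P(Z=III)·p_III = 0.28 × 0.249309 = 0.0698065
  P(Z=IV)·p_IV = 0.07 × 0.269822 = 0.0188875
Normaliser: 0.120367 + 0.0396028 + 0.0698065 + 0.0188875 = 0.248664
So the posterior for Mode IV is 0.0188875 / 0.248664 ≈ 0.076.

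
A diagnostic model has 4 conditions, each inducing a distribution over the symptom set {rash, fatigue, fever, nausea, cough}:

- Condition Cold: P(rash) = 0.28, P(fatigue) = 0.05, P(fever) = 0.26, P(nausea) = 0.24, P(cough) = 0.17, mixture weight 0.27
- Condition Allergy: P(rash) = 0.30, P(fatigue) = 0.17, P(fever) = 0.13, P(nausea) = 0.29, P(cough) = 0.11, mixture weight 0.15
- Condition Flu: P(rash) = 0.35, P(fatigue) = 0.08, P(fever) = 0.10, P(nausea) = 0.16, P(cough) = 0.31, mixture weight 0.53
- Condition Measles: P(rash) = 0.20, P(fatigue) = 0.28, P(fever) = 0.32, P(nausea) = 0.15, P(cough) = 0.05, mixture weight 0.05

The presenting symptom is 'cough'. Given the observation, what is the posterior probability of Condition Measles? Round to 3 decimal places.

0.011

P(component k | x) = w_k·f_k(x) / marginal(x), where marginal(x) = Σ_j w_j·f_j(x).
Evaluate each component's likelihood at the observed value:
  f_Cold = P(cough | comp) = 0.17
  f_Allergy = P(cough | comp) = 0.11
  f_Flu = P(cough | comp) = 0.31
  f_Measles = P(cough | comp) = 0.05
Unnormalised posteriors:
  w_Cold·f_Cold = 0.27 × 0.17 = 0.0459
  w_Allergy·f_Allergy = 0.15 × 0.11 = 0.0165
  w_Flu·f_Flu = 0.53 × 0.31 = 0.1643
  w_Measles·f_Measles = 0.05 × 0.05 = 0.0025
Evidence: 0.0459 + 0.0165 + 0.1643 + 0.0025 = 0.2292
P(Condition Measles | 'cough') ≈ 0.011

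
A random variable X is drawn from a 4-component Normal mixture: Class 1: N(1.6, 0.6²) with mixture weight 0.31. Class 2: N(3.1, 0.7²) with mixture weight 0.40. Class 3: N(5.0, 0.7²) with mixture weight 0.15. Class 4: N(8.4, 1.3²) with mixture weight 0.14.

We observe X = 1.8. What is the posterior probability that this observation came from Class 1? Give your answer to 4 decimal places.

The responsibility of component k is w_k f_k(x) divided by Σ_j w_j f_j(x).
Component likelihoods at x = 1.8:
  f_1 = 0.628972
  f_2 = 0.101596
  f_3 = 1.6515e-05
  f_4 = 7.76184e-07
Unnormalised posteriors:
  w_1·f_1 = 0.31 × 0.628972 = 0.194981
  w_2·f_2 = 0.40 × 0.101596 = 0.0406383
  w_3·f_3 = 0.15 × 1.6515e-05 = 2.47725e-06
  w_4·f_4 = 0.14 × 7.76184e-07 = 1.08666e-07
Denominator: 0.194981 + 0.0406383 + 2.47725e-06 + 1.08666e-07 = 0.235622
P(Class 1 | data) ≈ 0.8275

0.8275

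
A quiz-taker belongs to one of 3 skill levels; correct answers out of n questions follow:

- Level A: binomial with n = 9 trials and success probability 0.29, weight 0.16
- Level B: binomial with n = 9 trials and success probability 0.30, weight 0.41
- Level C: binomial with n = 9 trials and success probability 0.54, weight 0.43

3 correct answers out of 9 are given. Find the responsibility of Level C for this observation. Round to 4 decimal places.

Posterior ∝ prior × likelihood, so P(k | x) ∝ P(Z=k) f_k(x); normalise over all components.
Component likelihoods at x = 3 correct answers out of 9:
  f_A = C(9,3)·0.29^3·0.71^6 = 84·0.024389·0.1281 = 0.262436
  f_B = C(9,3)·0.30^3·0.70^6 = 84·0.027·0.117649 = 0.266828
  f_C = C(9,3)·0.54^3·0.46^6 = 84·0.157464·0.0094743 = 0.125316
Unnormalised posteriors:
  P(Z=A)·f_A = 0.16 × 0.262436 = 0.0419898
  P(Z=B)·f_B = 0.41 × 0.266828 = 0.109399
  P(Z=C)·f_C = 0.43 × 0.125316 = 0.053886
Sum: 0.0419898 + 0.109399 + 0.053886 = 0.205275
Responsibility of Level C: 0.053886 / 0.205275 ≈ 0.2625

0.2625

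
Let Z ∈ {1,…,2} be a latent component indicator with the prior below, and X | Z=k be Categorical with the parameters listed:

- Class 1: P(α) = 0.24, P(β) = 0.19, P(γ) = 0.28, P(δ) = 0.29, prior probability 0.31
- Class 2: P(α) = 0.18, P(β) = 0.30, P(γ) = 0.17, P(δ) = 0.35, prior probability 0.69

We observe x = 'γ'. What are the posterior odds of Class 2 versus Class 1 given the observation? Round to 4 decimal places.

1.3514

The posterior odds equal the prior odds times the likelihood ratio: (P(Z=i)/P(Z=j))·(f_i(x)/f_j(x)).
Categorical probabilities:
  f_1 = 0.28
  f_2 = 0.17
0.1173 / 0.0868 ≈ 1.3514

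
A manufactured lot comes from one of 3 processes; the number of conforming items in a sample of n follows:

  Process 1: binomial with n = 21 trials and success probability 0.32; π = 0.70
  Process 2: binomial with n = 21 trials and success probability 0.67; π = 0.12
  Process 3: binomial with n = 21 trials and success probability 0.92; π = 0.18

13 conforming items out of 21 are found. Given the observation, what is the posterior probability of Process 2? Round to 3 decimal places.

0.886

Apply Bayes' rule: the posterior for each component is proportional to its prior times its likelihood at x.
Component likelihoods at x = 13 conforming items out of 21:
  L_1 = 0.00343213
  L_2 = 0.156901
  L_3 = 0.000115479
Prior × likelihood for each component:
  π_1·L_1 = 0.70 × 0.00343213 = 0.00240249
  π_2·L_2 = 0.12 × 0.156901 = 0.0188282
  π_3·L_3 = 0.18 × 0.000115479 = 2.07863e-05
Marginal: 0.00240249 + 0.0188282 + 2.07863e-05 = 0.0212515
Responsibility of Process 2: 0.0188282 / 0.0212515 ≈ 0.886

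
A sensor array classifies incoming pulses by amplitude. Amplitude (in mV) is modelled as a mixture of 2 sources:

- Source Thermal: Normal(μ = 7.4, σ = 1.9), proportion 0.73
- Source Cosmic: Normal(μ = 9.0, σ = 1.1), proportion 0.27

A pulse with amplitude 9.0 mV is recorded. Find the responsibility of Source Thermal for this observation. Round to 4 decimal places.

The responsibility of component k is w_k f_k(x) divided by Σ_j w_j f_j(x).
Evaluate each component's likelihood at the observed value:
  p_Thermal = (1/(1.9·√(2π)))·exp(−(9.0−7.4)²/(2·1.9²)) = 0.209970·exp(-0.35457) = 0.147288
  p_Cosmic = (1/(1.1·√(2π)))·exp(−(9.0−9.0)²/(2·1.1²)) = 0.362675·exp(-0.00000) = 0.362675
Weight by the priors:
  w_Thermal·p_Thermal = 0.73 × 0.147288 = 0.10752
  w_Cosmic·p_Cosmic = 0.27 × 0.362675 = 0.0979222
Evidence: 0.10752 + 0.0979222 = 0.205443
P(Source Thermal | 9.0 mV) ≈ 0.5234

0.5234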